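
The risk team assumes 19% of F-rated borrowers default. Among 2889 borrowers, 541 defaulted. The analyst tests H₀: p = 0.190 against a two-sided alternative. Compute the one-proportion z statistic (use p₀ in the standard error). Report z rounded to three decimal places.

z = -0.375

p̂ = 541/2889 ≈ 0.18726.
SE = √(p₀(1−p₀)/n) = √(0.1539/2889) = 0.00730.
z = (0.18726 − 0.19)/0.00730 = -0.00274/0.00730 = -0.375.
p-value = 2·P(Z > 0.375) ≈ 0.7076.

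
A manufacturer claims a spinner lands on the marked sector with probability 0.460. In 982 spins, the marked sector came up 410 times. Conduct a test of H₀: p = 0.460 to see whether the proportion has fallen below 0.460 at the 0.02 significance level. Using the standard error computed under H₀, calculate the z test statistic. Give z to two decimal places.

z = -2.67

p̂ = 410/982 = 0.4175.
SE = √(p₀(1−p₀)/n) = √(0.2484/982) = 0.0159.
z = (0.4175 − 0.46)/0.0159 = -0.0425/0.0159 = -2.67.
p-value = P(Z < -2.671) ≈ 0.0038; since p < α = 0.02, reject H₀.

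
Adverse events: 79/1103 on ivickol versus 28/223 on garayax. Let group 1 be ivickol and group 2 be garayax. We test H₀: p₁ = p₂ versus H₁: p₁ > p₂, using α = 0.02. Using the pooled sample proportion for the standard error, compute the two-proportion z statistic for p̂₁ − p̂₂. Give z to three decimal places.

p̂₁ = 79/1103 ≈ 0.07162, p̂₂ = 28/223 ≈ 0.12556.
Pooled p̂ = (79+28)/(1103+223) = 107/1326 = 0.08069.
SE = √(p̂(1−p̂)(1/n₁+1/n₂)) = √(0.08069·0.91931·0.00539092) = √(0.000399911) = 0.02000.
z = (0.07162 − 0.12556)/0.02000 = -0.05394/0.02000 = -2.697.
p-value = P(Z > -2.697) ≈ 0.9965; since p > α = 0.02, fail to reject H₀.

z = -2.697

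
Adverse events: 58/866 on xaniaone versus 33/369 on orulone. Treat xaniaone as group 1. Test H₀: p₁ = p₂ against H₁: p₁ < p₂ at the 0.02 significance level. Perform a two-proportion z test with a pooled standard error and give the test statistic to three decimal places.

p̂₁ = 58/866 = 0.06697, p̂₂ = 33/369 = 0.08943.
Pooled p̂ = (58+33)/(866+369) = 91/1235 = 0.07368.
SE = √(0.0682548 × 0.00386476) = 0.01624.
z = (0.06697 − 0.08943)/0.01624 = -0.02246/0.01624 = -1.383.
p-value = P(Z < -1.383) ≈ 0.0834, so at α = 0.02 we fail to reject H₀.

z = -1.383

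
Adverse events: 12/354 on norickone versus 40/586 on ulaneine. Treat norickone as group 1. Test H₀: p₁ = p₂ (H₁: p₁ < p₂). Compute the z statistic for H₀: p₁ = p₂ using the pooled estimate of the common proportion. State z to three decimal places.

z = -2.233

p̂₁ = 12/354 ≈ 0.03390, p̂₂ = 40/586 ≈ 0.06826.
Pooled p̂ = (12+40)/(354+586) = 52/940 = 0.05532.
SE = √(p̂(1−p̂)(1/n₁+1/n₂)) = √(0.05532·0.94468·0.00453134) = √(0.000236803) = 0.01539.
z = (0.03390 − 0.06826)/0.01539 = -0.03436/0.01539 = -2.233.
p-value = P(Z < -2.233) ≈ 0.0128.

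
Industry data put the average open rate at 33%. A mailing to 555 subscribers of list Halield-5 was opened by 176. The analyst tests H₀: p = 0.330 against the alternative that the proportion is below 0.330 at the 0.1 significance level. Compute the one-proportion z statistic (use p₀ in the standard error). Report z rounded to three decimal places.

p̂ = 176/555 ≈ 0.31712.
SE = √(p₀(1−p₀)/n) = √(0.2211/555) = 0.01996.
z = (0.31712 − 0.33)/0.01996 = -0.01288/0.01996 = -0.645.
p-value = P(Z < -0.645) ≈ 0.2593; since p > α = 0.1, fail to reject H₀.

z = -0.645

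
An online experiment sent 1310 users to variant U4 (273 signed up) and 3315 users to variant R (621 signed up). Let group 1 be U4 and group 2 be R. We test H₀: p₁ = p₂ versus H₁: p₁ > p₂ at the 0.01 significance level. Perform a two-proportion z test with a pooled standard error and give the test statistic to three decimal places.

z = 1.635

p̂₁ = 273/1310 = 0.20840, p̂₂ = 621/3315 = 0.18733.
Pooled p̂ = (273+621)/(1310+3315) = 894/4625 = 0.19330.
SE = √(p̂(1−p̂)(1/n₁+1/n₂)) = √(0.19330·0.80670·0.00106502) = √(0.000166072) = 0.01289.
z = (0.20840 − 0.18733)/0.01289 = 0.02107/0.01289 = 1.635.
p-value = P(Z > 1.635) ≈ 0.0511. With α = 0.01, fail to reject H₀.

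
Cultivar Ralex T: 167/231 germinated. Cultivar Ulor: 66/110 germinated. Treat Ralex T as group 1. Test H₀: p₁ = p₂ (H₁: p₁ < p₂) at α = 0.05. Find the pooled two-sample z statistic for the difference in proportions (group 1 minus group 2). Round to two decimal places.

p̂₁ = 167/231 = 0.7229, p̂₂ = 66/110 = 0.6000.
Pooled p̂ = (167+66)/(231+110) = 233/341 = 0.6833.
SE = √(p̂(1−p̂)(1/n₁+1/n₂)) = √(0.6833·0.3167·0.0134199) = √(0.00290416) = 0.0539.
z = (0.7229 − 0.6000)/0.0539 = 0.1229/0.0539 = 2.28.
p-value = P(Z < 2.281) ≈ 0.9887, so at α = 0.05 we fail to reject H₀.

z = 2.28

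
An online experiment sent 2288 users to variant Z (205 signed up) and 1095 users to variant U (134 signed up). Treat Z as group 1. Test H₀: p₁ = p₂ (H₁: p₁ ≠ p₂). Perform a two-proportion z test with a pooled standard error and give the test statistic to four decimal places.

p̂₁ = 205/2288 = 0.089598, p̂₂ = 134/1095 = 0.122374.
Pooled p̂ = (205+134)/(2288+1095) = 339/3383 = 0.100207.
SE = √(p̂(1−p̂)(1/n₁+1/n₂)) = √(0.100207·0.899793·0.0013503) = √(0.000121751) = 0.011034.
z = (0.089598 − 0.122374)/0.011034 = -0.032776/0.011034 = -2.9705.

z = -2.9705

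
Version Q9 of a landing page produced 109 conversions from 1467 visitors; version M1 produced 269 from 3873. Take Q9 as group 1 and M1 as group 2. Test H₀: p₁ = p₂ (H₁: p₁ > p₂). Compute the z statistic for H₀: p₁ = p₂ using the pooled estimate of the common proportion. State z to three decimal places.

p̂₁ = 109/1467 = 0.07430, p̂₂ = 269/3873 = 0.06946.
Pooled p̂ = (109+269)/(1467+3873) = 378/5340 = 0.07079.
SE = √(0.0657758 × 0.000939861) = 0.00786.
z = (0.07430 − 0.06946)/0.00786 = 0.00484/0.00786 = 0.616.
p-value = P(Z > 0.616) ≈ 0.2688.

z = 0.616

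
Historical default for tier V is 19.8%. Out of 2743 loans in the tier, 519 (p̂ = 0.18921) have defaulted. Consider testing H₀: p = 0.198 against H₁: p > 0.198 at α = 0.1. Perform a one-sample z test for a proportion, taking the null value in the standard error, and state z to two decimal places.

p̂ = 519/2743 = 0.1892.
Standard error under H₀: √(0.198×0.802/2743) = 0.0076.
z = (0.1892 − 0.198)/0.0076 = -0.0088/0.0076 = -1.16.
p-value = P(Z > -1.155) ≈ 0.8760; since p > α = 0.1, fail to reject H₀.

z = -1.16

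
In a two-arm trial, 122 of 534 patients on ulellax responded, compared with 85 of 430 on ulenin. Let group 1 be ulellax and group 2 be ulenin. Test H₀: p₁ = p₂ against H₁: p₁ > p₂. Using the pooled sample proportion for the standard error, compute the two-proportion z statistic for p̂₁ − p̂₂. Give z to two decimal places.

p̂₁ = 122/534 ≈ 0.2285, p̂₂ = 85/430 ≈ 0.1977.
Pooled p̂ = (122+85)/(534+430) = 207/964 = 0.2147.
SE = √(p̂(1−p̂)(1/n₁+1/n₂)) = √(0.2147·0.7853·0.00419824) = √(0.000707912) = 0.0266.
z = (0.2285 − 0.1977)/0.0266 = 0.0308/0.0266 = 1.16.
p-value = P(Z > 1.157) ≈ 0.1236.

z = 1.16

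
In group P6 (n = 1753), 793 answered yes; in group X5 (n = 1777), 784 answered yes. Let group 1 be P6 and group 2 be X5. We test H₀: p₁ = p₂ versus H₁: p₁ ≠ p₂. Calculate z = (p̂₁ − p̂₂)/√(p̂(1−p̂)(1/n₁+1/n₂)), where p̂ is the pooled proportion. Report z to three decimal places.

z = 0.668

p̂₁ = 793/1753 = 0.45237, p̂₂ = 784/1777 = 0.44119.
Pooled p̂ = (793+784)/(1753+1777) = 1577/3530 = 0.44674.
SE = √(p̂(1−p̂)(1/n₁+1/n₂)) = √(0.44674·0.55326·0.0011332) = √(0.000280085) = 0.01674.
z = (0.45237 − 0.44119)/0.01674 = 0.01118/0.01674 = 0.668.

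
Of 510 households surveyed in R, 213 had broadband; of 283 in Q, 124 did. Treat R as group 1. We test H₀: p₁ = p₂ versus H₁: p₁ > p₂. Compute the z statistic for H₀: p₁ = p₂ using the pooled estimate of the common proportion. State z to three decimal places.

z = -0.560

p̂₁ = 213/510 ≈ 0.41765, p̂₂ = 124/283 ≈ 0.43816.
Pooled p̂ = (213+124)/(510+283) = 337/793 = 0.42497.
SE = √(p̂(1−p̂)(1/n₁+1/n₂)) = √(0.42497·0.57503·0.00549435) = √(0.00134266) = 0.03664.
z = (0.41765 − 0.43816)/0.03664 = -0.02051/0.03664 = -0.560.
p-value = P(Z > -0.560) ≈ 0.7122.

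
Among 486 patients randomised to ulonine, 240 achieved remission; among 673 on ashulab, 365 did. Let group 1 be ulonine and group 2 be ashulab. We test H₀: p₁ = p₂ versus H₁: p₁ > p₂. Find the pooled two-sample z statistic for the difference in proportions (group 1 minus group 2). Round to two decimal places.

z = -1.63

p̂₁ = 240/486 ≈ 0.4938, p̂₂ = 365/673 ≈ 0.5423.
Pooled p̂ = (240+365)/(486+673) = 605/1159 = 0.5220.
SE = √(p̂(1−p̂)(1/n₁+1/n₂)) = √(0.5220·0.4780·0.0035435) = √(0.000884159) = 0.0297.
z = (0.4938 − 0.5423)/0.0297 = -0.0485/0.0297 = -1.63.
p-value = P(Z > -1.632) ≈ 0.9486.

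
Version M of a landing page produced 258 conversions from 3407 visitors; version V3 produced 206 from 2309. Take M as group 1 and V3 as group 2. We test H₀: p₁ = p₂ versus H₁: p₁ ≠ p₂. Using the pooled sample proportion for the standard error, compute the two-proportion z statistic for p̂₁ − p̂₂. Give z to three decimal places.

z = -1.832

p̂₁ = 258/3407 = 0.075726, p̂₂ = 206/2309 = 0.089216.
Pooled p̂ = (258+206)/(3407+2309) = 464/5716 = 0.081176.
SE = √(0.0745862 × 0.000726601) = 0.007362.
z = (0.075726 − 0.089216)/0.007362 = -0.013490/0.007362 = -1.832.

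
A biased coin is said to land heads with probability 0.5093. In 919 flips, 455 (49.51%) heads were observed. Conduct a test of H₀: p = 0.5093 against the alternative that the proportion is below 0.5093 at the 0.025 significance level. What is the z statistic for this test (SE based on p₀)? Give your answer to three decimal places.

p̂ = 455/919 = 0.49510.
SE = √(p₀(1−p₀)/n) = √(0.24991/919) = 0.01649.
z = (0.49510 − 0.5093)/0.01649 = -0.01420/0.01649 = -0.861.
p-value = P(Z < -0.861) ≈ 0.1946, so at α = 0.025 we fail to reject H₀.

z = -0.861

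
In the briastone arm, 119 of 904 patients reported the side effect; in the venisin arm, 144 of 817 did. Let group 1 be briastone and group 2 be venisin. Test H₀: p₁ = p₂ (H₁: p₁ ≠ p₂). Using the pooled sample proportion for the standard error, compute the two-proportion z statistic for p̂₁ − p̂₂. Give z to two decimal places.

z = -2.57

p̂₁ = 119/904 ≈ 0.1316, p̂₂ = 144/817 ≈ 0.1763.
Pooled p̂ = (119+144)/(904+817) = 263/1721 = 0.1528.
SE = √(0.129465 × 0.00233018) = 0.0174.
z = (0.1316 − 0.1763)/0.0174 = -0.0447/0.0174 = -2.57.
p-value = 2·P(Z > 2.569) ≈ 0.0102.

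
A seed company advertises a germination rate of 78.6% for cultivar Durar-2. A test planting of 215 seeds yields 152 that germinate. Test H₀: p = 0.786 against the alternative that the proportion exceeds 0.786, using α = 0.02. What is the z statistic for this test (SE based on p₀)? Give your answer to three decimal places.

p̂ = 152/215 ≈ 0.70698.
SE = √(p₀(1−p₀)/n) = √(0.1682/215) = 0.02797.
z = (0.70698 − 0.786)/0.02797 = -0.07902/0.02797 = -2.825.
p-value = P(Z > -2.825) ≈ 0.9976. With α = 0.02, fail to reject H₀.

z = -2.825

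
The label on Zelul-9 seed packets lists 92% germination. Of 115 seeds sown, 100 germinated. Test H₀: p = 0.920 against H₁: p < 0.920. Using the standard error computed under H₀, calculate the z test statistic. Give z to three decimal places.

z = -1.994

p̂ = 100/115 ≈ 0.869565.
SE = √(p₀(1−p₀)/n) = √(0.0736/115) = 0.025298.
z = (0.869565 − 0.92)/0.025298 = -0.050435/0.025298 = -1.994.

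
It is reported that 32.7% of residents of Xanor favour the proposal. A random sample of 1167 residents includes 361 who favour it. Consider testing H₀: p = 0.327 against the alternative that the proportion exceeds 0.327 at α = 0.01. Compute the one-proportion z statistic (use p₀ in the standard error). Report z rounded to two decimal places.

p̂ = 361/1167 = 0.3093.
Under H₀, SE = √(0.327·0.673/1167) = √(0.000188578) = 0.0137.
z = (0.3093 − 0.327)/0.0137 = -0.0177/0.0137 = -1.29.
p-value = P(Z > -1.286) ≈ 0.9008, so at α = 0.01 we fail to reject H₀.

z = -1.29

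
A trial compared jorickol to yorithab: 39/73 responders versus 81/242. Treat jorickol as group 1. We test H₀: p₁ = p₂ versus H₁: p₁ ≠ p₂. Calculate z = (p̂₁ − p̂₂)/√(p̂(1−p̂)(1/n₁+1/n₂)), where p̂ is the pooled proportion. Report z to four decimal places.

z = 3.0771

p̂₁ = 39/73 ≈ 0.534247, p̂₂ = 81/242 ≈ 0.334711.
Pooled p̂ = (39+81)/(73+242) = 120/315 = 0.380952.
SE = √(0.235828 × 0.0178309) = 0.064846.
z = (0.534247 − 0.334711)/0.064846 = 0.199536/0.064846 = 3.0771.
Two-sided p-value ≈ 2·Φ(−3.077) = 0.0021.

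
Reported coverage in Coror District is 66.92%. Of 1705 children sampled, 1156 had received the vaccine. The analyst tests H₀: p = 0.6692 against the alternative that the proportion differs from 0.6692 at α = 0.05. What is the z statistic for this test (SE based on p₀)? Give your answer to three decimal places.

p̂ = 1156/1705 ≈ 0.67801.
Under H₀, SE = √(0.6692·0.3308/1705) = √(0.000129837) = 0.01139.
z = (0.67801 − 0.6692)/0.01139 = 0.00881/0.01139 = 0.773.
Two-sided p-value ≈ 2·Φ(−0.773) = 0.4396. With α = 0.05, fail to reject H₀.

z = 0.773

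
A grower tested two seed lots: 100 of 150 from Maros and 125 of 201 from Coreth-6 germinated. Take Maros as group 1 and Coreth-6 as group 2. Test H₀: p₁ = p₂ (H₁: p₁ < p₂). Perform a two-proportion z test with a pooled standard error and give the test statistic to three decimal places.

z = 0.865

p̂₁ = 100/150 = 0.66667, p̂₂ = 125/201 = 0.62189.
Pooled p̂ = (100+125)/(150+201) = 225/351 = 0.64103.
SE = √(0.230112 × 0.0116418) = 0.05176.
z = (0.66667 − 0.62189)/0.05176 = 0.04478/0.05176 = 0.865.
p-value = P(Z < 0.865) ≈ 0.8065.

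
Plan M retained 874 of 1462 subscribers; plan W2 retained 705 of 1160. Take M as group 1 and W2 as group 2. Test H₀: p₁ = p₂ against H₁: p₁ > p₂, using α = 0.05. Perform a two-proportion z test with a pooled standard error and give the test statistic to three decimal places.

p̂₁ = 874/1462 ≈ 0.59781, p̂₂ = 705/1160 ≈ 0.60776.
Pooled p̂ = (874+705)/(1462+1160) = 1579/2622 = 0.60221.
SE = √(p̂(1−p̂)(1/n₁+1/n₂)) = √(0.60221·0.39779·0.00154606) = √(0.000370364) = 0.01924.
z = (0.59781 − 0.60776)/0.01924 = -0.00995/0.01924 = -0.517.
p-value = P(Z > -0.517) ≈ 0.6974; since p > α = 0.05, fail to reject H₀.

z = -0.517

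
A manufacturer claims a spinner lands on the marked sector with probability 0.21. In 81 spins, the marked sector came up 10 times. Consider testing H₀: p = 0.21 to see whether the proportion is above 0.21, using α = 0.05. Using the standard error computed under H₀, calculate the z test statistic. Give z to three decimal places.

z = -1.912

p̂ = 10/81 = 0.12346.
SE = √(p₀(1−p₀)/n) = √(0.1659/81) = 0.04526.
z = (0.12346 − 0.21)/0.04526 = -0.08654/0.04526 = -1.912.
p-value = P(Z > -1.912) ≈ 0.9721, so at α = 0.05 we fail to reject H₀.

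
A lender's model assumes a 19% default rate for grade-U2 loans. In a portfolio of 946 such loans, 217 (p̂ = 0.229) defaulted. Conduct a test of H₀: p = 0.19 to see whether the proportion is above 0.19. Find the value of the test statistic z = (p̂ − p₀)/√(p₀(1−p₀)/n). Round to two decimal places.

p̂ = 217/946 = 0.22939.
Standard error under H₀: √(0.19×0.81/946) = 0.01275.
z = (0.22939 − 0.19)/0.01275 = 0.03939/0.01275 = 3.09.

z = 3.09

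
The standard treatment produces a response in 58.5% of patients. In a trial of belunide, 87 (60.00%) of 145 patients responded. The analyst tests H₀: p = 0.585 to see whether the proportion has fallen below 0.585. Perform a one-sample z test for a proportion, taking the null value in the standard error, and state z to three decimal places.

p̂ = 87/145 = 0.60000.
Standard error under H₀: √(0.585×0.415/145) = 0.04092.
z = (0.60000 − 0.585)/0.04092 = 0.01500/0.04092 = 0.367.

z = 0.367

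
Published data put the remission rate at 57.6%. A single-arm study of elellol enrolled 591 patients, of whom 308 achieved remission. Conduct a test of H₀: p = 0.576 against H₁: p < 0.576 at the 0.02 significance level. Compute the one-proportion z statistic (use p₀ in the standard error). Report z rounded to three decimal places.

z = -2.698

p̂ = 308/591 ≈ 0.52115.
Under H₀, SE = √(0.576·0.424/591) = √(0.000413239) = 0.02033.
z = (0.52115 − 0.576)/0.02033 = -0.05485/0.02033 = -2.698.
p-value = P(Z < -2.698) ≈ 0.0035, so at α = 0.02 we reject H₀.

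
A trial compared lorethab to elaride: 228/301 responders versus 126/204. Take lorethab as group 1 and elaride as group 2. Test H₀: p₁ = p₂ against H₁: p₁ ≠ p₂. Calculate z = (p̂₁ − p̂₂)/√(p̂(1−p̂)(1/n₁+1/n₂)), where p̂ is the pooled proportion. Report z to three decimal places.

z = 3.368

p̂₁ = 228/301 ≈ 0.75748, p̂₂ = 126/204 ≈ 0.61765.
Pooled p̂ = (228+126)/(301+204) = 354/505 = 0.70099.
SE = √(0.209603 × 0.00822422) = 0.04152.
z = (0.75748 − 0.61765)/0.04152 = 0.13983/0.04152 = 3.368.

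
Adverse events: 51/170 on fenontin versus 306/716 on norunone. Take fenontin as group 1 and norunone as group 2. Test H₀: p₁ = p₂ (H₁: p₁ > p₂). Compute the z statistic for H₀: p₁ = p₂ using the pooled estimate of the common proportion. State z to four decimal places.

z = -3.0438

p̂₁ = 51/170 = 0.300000, p̂₂ = 306/716 = 0.427374.
Pooled p̂ = (51+306)/(170+716) = 357/886 = 0.402935.
SE = √(0.240578 × 0.007279) = 0.041847.
z = (0.300000 − 0.427374)/0.041847 = -0.127374/0.041847 = -3.0438.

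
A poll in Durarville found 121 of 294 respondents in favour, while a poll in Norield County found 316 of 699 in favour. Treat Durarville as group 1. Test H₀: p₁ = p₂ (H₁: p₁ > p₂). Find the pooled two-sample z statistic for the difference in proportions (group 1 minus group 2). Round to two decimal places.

p̂₁ = 121/294 = 0.4116, p̂₂ = 316/699 = 0.4521.
Pooled p̂ = (121+316)/(294+699) = 437/993 = 0.4401.
SE = √(p̂(1−p̂)(1/n₁+1/n₂)) = √(0.4401·0.5599·0.00483198) = √(0.00119065) = 0.0345.
z = (0.4116 − 0.4521)/0.0345 = -0.0405/0.0345 = -1.17.

z = -1.17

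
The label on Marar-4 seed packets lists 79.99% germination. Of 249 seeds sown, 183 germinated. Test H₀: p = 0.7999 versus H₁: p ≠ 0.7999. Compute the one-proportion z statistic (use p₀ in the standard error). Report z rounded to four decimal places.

z = -2.5622

p̂ = 183/249 = 0.7349398.
Standard error under H₀: √(0.7999×0.2001/249) = 0.0253537.
z = (0.7349398 − 0.7999)/0.0253537 = -0.0649602/0.0253537 = -2.5622.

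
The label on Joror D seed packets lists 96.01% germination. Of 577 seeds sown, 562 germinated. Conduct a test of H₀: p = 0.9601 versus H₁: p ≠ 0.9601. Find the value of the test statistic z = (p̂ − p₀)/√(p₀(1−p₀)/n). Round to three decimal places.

p̂ = 562/577 = 0.97400.
SE = √(p₀(1−p₀)/n) = √(0.038308/577) = 0.00815.
z = (0.97400 − 0.9601)/0.00815 = 0.01390/0.00815 = 1.706.
p-value = 2·P(Z > 1.706) ≈ 0.0879.

z = 1.706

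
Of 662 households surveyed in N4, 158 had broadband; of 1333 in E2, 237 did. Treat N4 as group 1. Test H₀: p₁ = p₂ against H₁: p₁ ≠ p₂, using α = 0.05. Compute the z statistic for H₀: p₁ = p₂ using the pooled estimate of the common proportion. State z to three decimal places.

z = 3.213

p̂₁ = 158/662 = 0.23867, p̂₂ = 237/1333 = 0.17779.
Pooled p̂ = (158+237)/(662+1333) = 395/1995 = 0.19799.
SE = √(p̂(1−p̂)(1/n₁+1/n₂)) = √(0.19799·0.80201·0.00226076) = √(0.000358993) = 0.01895.
z = (0.23867 − 0.17779)/0.01895 = 0.06088/0.01895 = 3.213.
p-value = 2·P(Z > 3.213) ≈ 0.0013; since p < α = 0.05, reject H₀.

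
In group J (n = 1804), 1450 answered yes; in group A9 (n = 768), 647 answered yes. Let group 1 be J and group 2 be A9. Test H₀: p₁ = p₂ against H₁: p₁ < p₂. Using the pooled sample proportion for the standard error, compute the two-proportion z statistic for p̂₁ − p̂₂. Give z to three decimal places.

z = -2.313

p̂₁ = 1450/1804 = 0.80377, p̂₂ = 647/768 = 0.84245.
Pooled p̂ = (1450+647)/(1804+768) = 2097/2572 = 0.81532.
SE = √(p̂(1−p̂)(1/n₁+1/n₂)) = √(0.81532·0.18468·0.00185641) = √(0.000279527) = 0.01672.
z = (0.80377 − 0.84245)/0.01672 = -0.03868/0.01672 = -2.313.
p-value = P(Z < -2.313) ≈ 0.0103.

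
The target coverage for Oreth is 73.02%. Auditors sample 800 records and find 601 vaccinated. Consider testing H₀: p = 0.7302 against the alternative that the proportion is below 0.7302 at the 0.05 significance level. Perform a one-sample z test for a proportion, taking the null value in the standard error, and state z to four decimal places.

p̂ = 601/800 ≈ 0.751250.
SE = √(p₀(1−p₀)/n) = √(0.19701/800) = 0.015693.
z = (0.751250 − 0.7302)/0.015693 = 0.021050/0.015693 = 1.3414.
p-value = P(Z < 1.341) ≈ 0.9101, so at α = 0.05 we fail to reject H₀.

z = 1.3414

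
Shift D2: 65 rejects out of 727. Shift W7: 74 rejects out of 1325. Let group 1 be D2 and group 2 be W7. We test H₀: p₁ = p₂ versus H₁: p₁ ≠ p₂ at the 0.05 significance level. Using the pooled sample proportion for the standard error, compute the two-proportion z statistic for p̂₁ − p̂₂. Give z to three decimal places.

p̂₁ = 65/727 ≈ 0.08941, p̂₂ = 74/1325 ≈ 0.05585.
Pooled p̂ = (65+74)/(727+1325) = 139/2052 = 0.06774.
SE = √(0.0631502 × 0.00213023) = 0.01160.
z = (0.08941 − 0.05585)/0.01160 = 0.03356/0.01160 = 2.893.
p-value = 2·P(Z > 2.893) ≈ 0.0038. With α = 0.05, reject H₀.

z = 2.893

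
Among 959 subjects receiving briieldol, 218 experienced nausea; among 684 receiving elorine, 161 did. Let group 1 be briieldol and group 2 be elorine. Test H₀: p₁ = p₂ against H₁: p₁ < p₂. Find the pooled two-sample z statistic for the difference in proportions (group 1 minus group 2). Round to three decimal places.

z = -0.382

p̂₁ = 218/959 ≈ 0.22732, p̂₂ = 161/684 ≈ 0.23538.
Pooled p̂ = (218+161)/(959+684) = 379/1643 = 0.23068.
SE = √(p̂(1−p̂)(1/n₁+1/n₂)) = √(0.23068·0.76932·0.00250474) = √(0.000444502) = 0.02108.
z = (0.22732 − 0.23538)/0.02108 = -0.00806/0.02108 = -0.382.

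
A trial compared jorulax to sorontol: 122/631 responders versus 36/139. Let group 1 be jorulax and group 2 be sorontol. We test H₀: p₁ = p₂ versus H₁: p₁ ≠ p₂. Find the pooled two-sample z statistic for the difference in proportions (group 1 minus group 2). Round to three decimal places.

z = -1.735

p̂₁ = 122/631 = 0.19334, p̂₂ = 36/139 = 0.25899.
Pooled p̂ = (122+36)/(631+139) = 158/770 = 0.20519.
SE = √(p̂(1−p̂)(1/n₁+1/n₂)) = √(0.20519·0.79481·0.00877903) = √(0.00143177) = 0.03784.
z = (0.19334 − 0.25899)/0.03784 = -0.06565/0.03784 = -1.735.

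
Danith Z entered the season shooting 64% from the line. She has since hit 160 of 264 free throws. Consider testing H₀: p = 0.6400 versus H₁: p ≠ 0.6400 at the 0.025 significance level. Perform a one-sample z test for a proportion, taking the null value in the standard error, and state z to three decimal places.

p̂ = 160/264 ≈ 0.60606.
Under H₀, SE = √(0.64·0.36/264) = √(0.000872727) = 0.02954.
z = (0.60606 − 0.64)/0.02954 = -0.03394/0.02954 = -1.149.
Two-sided p-value ≈ 2·Φ(−1.149) = 0.2506. With α = 0.025, fail to reject H₀.

z = -1.149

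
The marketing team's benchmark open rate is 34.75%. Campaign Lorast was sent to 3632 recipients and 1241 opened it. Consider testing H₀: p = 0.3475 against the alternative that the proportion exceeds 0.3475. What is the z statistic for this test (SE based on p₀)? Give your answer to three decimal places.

p̂ = 1241/3632 = 0.341685.
SE = √(p₀(1−p₀)/n) = √(0.22674/3632) = 0.007901.
z = (0.341685 − 0.3475)/0.007901 = -0.005815/0.007901 = -0.736.

z = -0.736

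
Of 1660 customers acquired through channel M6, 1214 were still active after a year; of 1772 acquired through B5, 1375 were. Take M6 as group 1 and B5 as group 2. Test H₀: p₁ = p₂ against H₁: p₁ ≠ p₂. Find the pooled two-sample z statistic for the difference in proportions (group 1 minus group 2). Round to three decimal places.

z = -3.036

p̂₁ = 1214/1660 = 0.73133, p̂₂ = 1375/1772 = 0.77596.
Pooled p̂ = (1214+1375)/(1660+1772) = 2589/3432 = 0.75437.
SE = √(0.185296 × 0.00116674) = 0.01470.
z = (0.73133 − 0.77596)/0.01470 = -0.04463/0.01470 = -3.036.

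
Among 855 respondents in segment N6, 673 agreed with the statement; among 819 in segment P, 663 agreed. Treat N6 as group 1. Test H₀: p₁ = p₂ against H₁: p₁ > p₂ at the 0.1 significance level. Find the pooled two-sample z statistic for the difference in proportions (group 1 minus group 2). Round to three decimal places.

z = -1.141

p̂₁ = 673/855 = 0.78713, p̂₂ = 663/819 = 0.80952.
Pooled p̂ = (673+663)/(855+819) = 1336/1674 = 0.79809.
SE = √(0.161143 × 0.00239059) = 0.01963.
z = (0.78713 − 0.80952)/0.01963 = -0.02239/0.01963 = -1.141.
p-value = P(Z > -1.141) ≈ 0.8730. With α = 0.1, fail to reject H₀.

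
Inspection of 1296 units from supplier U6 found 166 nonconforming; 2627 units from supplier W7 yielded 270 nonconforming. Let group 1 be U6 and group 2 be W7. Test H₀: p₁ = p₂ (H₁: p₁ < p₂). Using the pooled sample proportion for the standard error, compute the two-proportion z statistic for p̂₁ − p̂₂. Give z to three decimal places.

p̂₁ = 166/1296 ≈ 0.12809, p̂₂ = 270/2627 ≈ 0.10278.
Pooled p̂ = (166+270)/(1296+2627) = 436/3923 = 0.11114.
SE = √(p̂(1−p̂)(1/n₁+1/n₂)) = √(0.11114·0.88886·0.00115227) = √(0.00011383) = 0.01067.
z = (0.12809 − 0.10278)/0.01067 = 0.02531/0.01067 = 2.372.

z = 2.372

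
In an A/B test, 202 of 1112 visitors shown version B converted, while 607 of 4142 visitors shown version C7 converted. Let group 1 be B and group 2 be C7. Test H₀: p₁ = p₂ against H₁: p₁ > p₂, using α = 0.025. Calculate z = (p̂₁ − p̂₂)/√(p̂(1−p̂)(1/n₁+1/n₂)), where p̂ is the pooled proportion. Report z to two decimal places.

p̂₁ = 202/1112 ≈ 0.18165, p̂₂ = 607/4142 ≈ 0.14655.
Pooled p̂ = (202+607)/(1112+4142) = 809/5254 = 0.15398.
SE = √(0.130269 × 0.00114071) = 0.01219.
z = (0.18165 − 0.14655)/0.01219 = 0.03510/0.01219 = 2.88.
p-value = P(Z > 2.880) ≈ 0.0020; since p < α = 0.025, reject H₀.

z = 2.88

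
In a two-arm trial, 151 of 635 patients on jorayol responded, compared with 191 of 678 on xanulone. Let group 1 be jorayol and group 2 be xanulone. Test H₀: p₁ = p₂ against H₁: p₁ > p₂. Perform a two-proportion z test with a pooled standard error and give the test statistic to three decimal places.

z = -1.812

p̂₁ = 151/635 = 0.237795, p̂₂ = 191/678 = 0.281711.
Pooled p̂ = (151+191)/(635+678) = 342/1313 = 0.260472.
SE = √(0.192626 × 0.00304973) = 0.024238.
z = (0.237795 − 0.281711)/0.024238 = -0.043916/0.024238 = -1.812.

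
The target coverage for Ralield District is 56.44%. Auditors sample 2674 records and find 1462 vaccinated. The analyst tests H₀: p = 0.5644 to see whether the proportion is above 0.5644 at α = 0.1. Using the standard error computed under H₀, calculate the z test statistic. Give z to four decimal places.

p̂ = 1462/2674 ≈ 0.546746.
Standard error under H₀: √(0.5644×0.4356/2674) = 0.009589.
z = (0.546746 − 0.5644)/0.009589 = -0.017654/0.009589 = -1.8411.
p-value = P(Z > -1.841) ≈ 0.9672; since p > α = 0.1, fail to reject H₀.

z = -1.8411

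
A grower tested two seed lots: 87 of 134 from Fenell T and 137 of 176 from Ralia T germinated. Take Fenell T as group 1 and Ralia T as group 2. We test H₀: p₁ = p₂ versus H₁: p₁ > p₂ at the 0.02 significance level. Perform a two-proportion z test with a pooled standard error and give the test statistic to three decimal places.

z = -2.516

p̂₁ = 87/134 ≈ 0.64925, p̂₂ = 137/176 ≈ 0.77841.
Pooled p̂ = (87+137)/(134+176) = 224/310 = 0.72258.
SE = √(p̂(1−p̂)(1/n₁+1/n₂)) = √(0.72258·0.27742·0.0131445) = √(0.00263492) = 0.05133.
z = (0.64925 − 0.77841)/0.05133 = -0.12916/0.05133 = -2.516.
p-value = P(Z > -2.516) ≈ 0.9941; since p > α = 0.02, fail to reject H₀.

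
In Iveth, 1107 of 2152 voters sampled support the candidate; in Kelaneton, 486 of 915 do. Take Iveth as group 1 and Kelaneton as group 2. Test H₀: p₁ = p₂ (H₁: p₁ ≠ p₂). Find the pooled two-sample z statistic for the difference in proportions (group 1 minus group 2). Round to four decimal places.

z = -0.8491

p̂₁ = 1107/2152 ≈ 0.514405, p̂₂ = 486/915 ≈ 0.531148.
Pooled p̂ = (1107+486)/(2152+915) = 1593/3067 = 0.519400.
SE = √(p̂(1−p̂)(1/n₁+1/n₂)) = √(0.519400·0.480600·0.00155758) = √(0.000388809) = 0.019718.
z = (0.514405 − 0.531148)/0.019718 = -0.016743/0.019718 = -0.8491.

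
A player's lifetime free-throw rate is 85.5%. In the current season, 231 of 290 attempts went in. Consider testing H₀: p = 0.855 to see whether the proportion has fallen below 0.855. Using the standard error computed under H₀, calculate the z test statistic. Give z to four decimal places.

z = -2.8269

p̂ = 231/290 = 0.796552.
Standard error under H₀: √(0.855×0.145/290) = 0.020676.
z = (0.796552 − 0.855)/0.020676 = -0.058448/0.020676 = -2.8269.
p-value = P(Z < -2.827) ≈ 0.0024.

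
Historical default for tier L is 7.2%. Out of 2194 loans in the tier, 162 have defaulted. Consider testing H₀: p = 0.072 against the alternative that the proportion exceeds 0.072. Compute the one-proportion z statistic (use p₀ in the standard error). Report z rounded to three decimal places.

p̂ = 162/2194 = 0.07384.
SE = √(p₀(1−p₀)/n) = √(0.066816/2194) = 0.00552.
z = (0.07384 − 0.072)/0.00552 = 0.00184/0.00552 = 0.333.

z = 0.333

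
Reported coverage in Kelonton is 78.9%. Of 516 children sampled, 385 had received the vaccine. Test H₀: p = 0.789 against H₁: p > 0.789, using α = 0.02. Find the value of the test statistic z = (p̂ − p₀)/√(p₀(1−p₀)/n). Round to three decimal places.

z = -2.387

p̂ = 385/516 = 0.746124.
SE = √(p₀(1−p₀)/n) = √(0.16648/516) = 0.017962.
z = (0.746124 − 0.789)/0.017962 = -0.042876/0.017962 = -2.387.
p-value = P(Z > -2.387) ≈ 0.9915; since p > α = 0.02, fail to reject H₀.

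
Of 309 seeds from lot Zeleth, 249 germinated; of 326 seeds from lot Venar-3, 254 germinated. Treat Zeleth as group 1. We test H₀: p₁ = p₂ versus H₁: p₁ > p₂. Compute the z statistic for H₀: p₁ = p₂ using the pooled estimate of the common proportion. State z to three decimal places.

p̂₁ = 249/309 ≈ 0.80583, p̂₂ = 254/326 ≈ 0.77914.
Pooled p̂ = (249+254)/(309+326) = 503/635 = 0.79213.
SE = √(0.164662 × 0.00630373) = 0.03222.
z = (0.80583 − 0.77914)/0.03222 = 0.02669/0.03222 = 0.828.
p-value = P(Z > 0.828) ≈ 0.2038.

z = 0.828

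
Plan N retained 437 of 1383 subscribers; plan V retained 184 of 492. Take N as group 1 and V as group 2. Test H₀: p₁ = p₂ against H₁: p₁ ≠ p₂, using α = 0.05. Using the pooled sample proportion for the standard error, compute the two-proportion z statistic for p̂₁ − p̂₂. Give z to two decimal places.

p̂₁ = 437/1383 = 0.3160, p̂₂ = 184/492 = 0.3740.
Pooled p̂ = (437+184)/(1383+492) = 621/1875 = 0.3312.
SE = √(p̂(1−p̂)(1/n₁+1/n₂)) = √(0.3312·0.6688·0.00275559) = √(0.00061038) = 0.0247.
z = (0.3160 − 0.3740)/0.0247 = -0.0580/0.0247 = -2.35.
p-value = 2·P(Z > 2.348) ≈ 0.0189; since p < α = 0.05, reject H₀.

z = -2.35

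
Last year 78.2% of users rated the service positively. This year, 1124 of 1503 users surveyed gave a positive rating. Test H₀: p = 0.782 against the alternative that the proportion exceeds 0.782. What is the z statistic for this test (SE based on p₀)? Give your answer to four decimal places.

p̂ = 1124/1503 = 0.747838.
Standard error under H₀: √(0.782×0.218/1503) = 0.010650.
z = (0.747838 − 0.782)/0.010650 = -0.034162/0.010650 = -3.2077.

z = -3.2077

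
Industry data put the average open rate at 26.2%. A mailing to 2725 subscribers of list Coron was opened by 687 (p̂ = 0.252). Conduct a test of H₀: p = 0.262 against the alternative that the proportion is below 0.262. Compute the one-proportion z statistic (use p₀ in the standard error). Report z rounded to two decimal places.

p̂ = 687/2725 ≈ 0.25211.
Under H₀, SE = √(0.262·0.738/2725) = √(7.09563e-05) = 0.00842.
z = (0.25211 − 0.262)/0.00842 = -0.00989/0.00842 = -1.17.
p-value = P(Z < -1.174) ≈ 0.1202.

z = -1.17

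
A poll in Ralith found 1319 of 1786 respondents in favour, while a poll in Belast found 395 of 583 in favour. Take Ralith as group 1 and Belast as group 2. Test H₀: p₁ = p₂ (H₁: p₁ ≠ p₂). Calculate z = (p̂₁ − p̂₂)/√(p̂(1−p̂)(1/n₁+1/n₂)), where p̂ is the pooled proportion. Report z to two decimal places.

z = 2.86

p̂₁ = 1319/1786 = 0.7385, p̂₂ = 395/583 = 0.6775.
Pooled p̂ = (1319+395)/(1786+583) = 1714/2369 = 0.7235.
SE = √(p̂(1−p̂)(1/n₁+1/n₂)) = √(0.7235·0.2765·0.00227518) = √(0.000455132) = 0.0213.
z = (0.7385 − 0.6775)/0.0213 = 0.0610/0.0213 = 2.86.
p-value = 2·P(Z > 2.859) ≈ 0.0043.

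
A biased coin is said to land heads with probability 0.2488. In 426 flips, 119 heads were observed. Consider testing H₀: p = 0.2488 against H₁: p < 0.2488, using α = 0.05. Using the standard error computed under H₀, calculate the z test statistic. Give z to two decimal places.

p̂ = 119/426 ≈ 0.2793.
Standard error under H₀: √(0.2488×0.7512/426) = 0.0209.
z = (0.2793 − 0.2488)/0.0209 = 0.0305/0.0209 = 1.46.
p-value = P(Z < 1.458) ≈ 0.9276; since p > α = 0.05, fail to reject H₀.

z = 1.46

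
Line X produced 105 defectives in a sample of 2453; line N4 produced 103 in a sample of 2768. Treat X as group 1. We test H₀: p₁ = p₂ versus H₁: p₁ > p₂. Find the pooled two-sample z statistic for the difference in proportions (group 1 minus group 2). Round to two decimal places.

z = 1.03

p̂₁ = 105/2453 = 0.04280, p̂₂ = 103/2768 = 0.03721.
Pooled p̂ = (105+103)/(2453+2768) = 208/5221 = 0.03984.
SE = √(p̂(1−p̂)(1/n₁+1/n₂)) = √(0.03984·0.96016·0.000768936) = √(2.94133e-05) = 0.00542.
z = (0.04280 − 0.03721)/0.00542 = 0.00559/0.00542 = 1.03.
p-value = P(Z > 1.031) ≈ 0.1512.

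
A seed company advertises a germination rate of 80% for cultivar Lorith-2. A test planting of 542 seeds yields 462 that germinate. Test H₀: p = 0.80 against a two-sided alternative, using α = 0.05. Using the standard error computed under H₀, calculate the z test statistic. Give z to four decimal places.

p̂ = 462/542 ≈ 0.8523985.
Standard error under H₀: √(0.8×0.2/542) = 0.0171815.
z = (0.8523985 − 0.8)/0.0171815 = 0.0523985/0.0171815 = 3.0497.
Two-sided p-value ≈ 2·Φ(−3.050) = 0.0023, so at α = 0.05 we reject H₀.

z = 3.0497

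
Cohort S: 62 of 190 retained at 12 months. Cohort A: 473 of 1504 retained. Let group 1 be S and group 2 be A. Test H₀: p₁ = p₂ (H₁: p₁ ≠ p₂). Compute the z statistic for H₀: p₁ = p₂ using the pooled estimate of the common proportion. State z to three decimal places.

p̂₁ = 62/190 ≈ 0.326316, p̂₂ = 473/1504 ≈ 0.314495.
Pooled p̂ = (62+473)/(190+1504) = 535/1694 = 0.315821.
SE = √(p̂(1−p̂)(1/n₁+1/n₂)) = √(0.315821·0.684179·0.00592805) = √(0.00128092) = 0.035790.
z = (0.326316 − 0.314495)/0.035790 = 0.011821/0.035790 = 0.330.

z = 0.330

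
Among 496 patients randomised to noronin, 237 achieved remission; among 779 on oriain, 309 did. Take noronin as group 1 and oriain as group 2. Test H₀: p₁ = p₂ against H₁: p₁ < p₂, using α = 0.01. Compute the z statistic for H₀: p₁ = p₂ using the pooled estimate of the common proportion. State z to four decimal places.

p̂₁ = 237/496 = 0.477823, p̂₂ = 309/779 = 0.396662.
Pooled p̂ = (237+309)/(496+779) = 546/1275 = 0.428235.
SE = √(0.24485 × 0.00329983) = 0.028425.
z = (0.477823 − 0.396662)/0.028425 = 0.081161/0.028425 = 2.8553.
p-value = P(Z < 2.855) ≈ 0.9979. With α = 0.01, fail to reject H₀.

z = 2.8553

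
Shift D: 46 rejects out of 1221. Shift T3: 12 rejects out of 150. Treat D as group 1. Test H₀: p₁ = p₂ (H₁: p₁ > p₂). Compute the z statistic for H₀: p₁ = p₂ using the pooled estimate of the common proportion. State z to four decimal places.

p̂₁ = 46/1221 = 0.037674, p̂₂ = 12/150 = 0.080000.
Pooled p̂ = (46+12)/(1221+150) = 58/1371 = 0.042305.
SE = √(0.0405152 × 0.00748567) = 0.017415.
z = (0.037674 − 0.080000)/0.017415 = -0.042326/0.017415 = -2.4304.
p-value = P(Z > -2.430) ≈ 0.9925.

z = -2.4304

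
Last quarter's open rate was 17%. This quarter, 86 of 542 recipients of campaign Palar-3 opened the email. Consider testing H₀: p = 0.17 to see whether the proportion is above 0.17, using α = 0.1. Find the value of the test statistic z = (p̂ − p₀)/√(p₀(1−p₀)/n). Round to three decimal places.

p̂ = 86/542 = 0.15867.
SE = √(p₀(1−p₀)/n) = √(0.1411/542) = 0.01613.
z = (0.15867 − 0.17)/0.01613 = -0.01133/0.01613 = -0.702.
p-value = P(Z > -0.702) ≈ 0.7587; since p > α = 0.1, fail to reject H₀.

z = -0.702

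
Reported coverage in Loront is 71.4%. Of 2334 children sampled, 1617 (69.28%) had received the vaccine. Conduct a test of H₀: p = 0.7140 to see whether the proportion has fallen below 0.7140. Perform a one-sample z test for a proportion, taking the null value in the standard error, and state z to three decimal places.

p̂ = 1617/2334 ≈ 0.692802.
SE = √(p₀(1−p₀)/n) = √(0.2042/2334) = 0.009354.
z = (0.692802 − 0.714)/0.009354 = -0.021198/0.009354 = -2.266.
p-value = P(Z < -2.266) ≈ 0.0117.

z = -2.266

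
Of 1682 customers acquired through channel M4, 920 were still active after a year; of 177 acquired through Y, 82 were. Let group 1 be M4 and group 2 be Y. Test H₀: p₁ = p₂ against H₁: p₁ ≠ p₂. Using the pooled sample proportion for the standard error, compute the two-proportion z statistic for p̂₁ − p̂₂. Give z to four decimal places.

z = 2.1247

p̂₁ = 920/1682 ≈ 0.546968, p̂₂ = 82/177 ≈ 0.463277.
Pooled p̂ = (920+82)/(1682+177) = 1002/1859 = 0.538999.
SE = √(p̂(1−p̂)(1/n₁+1/n₂)) = √(0.538999·0.461001·0.00624425) = √(0.00155156) = 0.039390.
z = (0.546968 − 0.463277)/0.039390 = 0.083691/0.039390 = 2.1247.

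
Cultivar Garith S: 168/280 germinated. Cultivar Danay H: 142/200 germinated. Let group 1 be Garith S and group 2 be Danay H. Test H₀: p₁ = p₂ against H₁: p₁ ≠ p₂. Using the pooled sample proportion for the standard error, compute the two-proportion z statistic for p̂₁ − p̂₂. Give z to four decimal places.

p̂₁ = 168/280 = 0.600000, p̂₂ = 142/200 = 0.710000.
Pooled p̂ = (168+142)/(280+200) = 310/480 = 0.645833.
SE = √(p̂(1−p̂)(1/n₁+1/n₂)) = √(0.645833·0.354167·0.00857143) = √(0.00196057) = 0.044278.
z = (0.600000 − 0.710000)/0.044278 = -0.110000/0.044278 = -2.4843.

z = -2.4843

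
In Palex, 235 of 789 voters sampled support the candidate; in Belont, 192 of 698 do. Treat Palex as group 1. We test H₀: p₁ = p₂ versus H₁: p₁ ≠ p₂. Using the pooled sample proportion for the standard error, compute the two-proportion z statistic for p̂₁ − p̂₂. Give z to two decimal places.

p̂₁ = 235/789 ≈ 0.2978, p̂₂ = 192/698 ≈ 0.2751.
Pooled p̂ = (235+192)/(789+698) = 427/1487 = 0.2872.
SE = √(0.204697 × 0.00270009) = 0.0235.
z = (0.2978 − 0.2751)/0.0235 = 0.0227/0.0235 = 0.97.
p-value = 2·P(Z > 0.969) ≈ 0.3327.

z = 0.97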